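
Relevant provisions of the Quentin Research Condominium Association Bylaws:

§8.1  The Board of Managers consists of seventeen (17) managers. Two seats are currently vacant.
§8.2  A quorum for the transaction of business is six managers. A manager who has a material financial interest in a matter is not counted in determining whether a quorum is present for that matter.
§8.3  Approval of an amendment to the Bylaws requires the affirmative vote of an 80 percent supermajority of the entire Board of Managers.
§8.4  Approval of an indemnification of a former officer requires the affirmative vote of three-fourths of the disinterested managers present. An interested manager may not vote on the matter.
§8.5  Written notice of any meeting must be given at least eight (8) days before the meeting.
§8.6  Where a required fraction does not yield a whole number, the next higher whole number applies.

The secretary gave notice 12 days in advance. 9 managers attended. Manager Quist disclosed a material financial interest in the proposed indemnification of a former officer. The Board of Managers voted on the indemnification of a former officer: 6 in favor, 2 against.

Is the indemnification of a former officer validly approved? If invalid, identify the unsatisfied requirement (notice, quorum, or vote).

Valid — all requirements satisfied.

Notice: 12 days given; 8 required (12 ≥ 8). Satisfied.
Quorum: 9 present, but the 1 interested manager does not count, leaving 8. Quorum is 6. Satisfied.
Vote: the indemnification of a former officer requires three-fourths of the disinterested managers present (9 − 1 = 8). 3/4 of 8 = 6, so 6 affirmative votes are needed; 6 voted in favor. Satisfied.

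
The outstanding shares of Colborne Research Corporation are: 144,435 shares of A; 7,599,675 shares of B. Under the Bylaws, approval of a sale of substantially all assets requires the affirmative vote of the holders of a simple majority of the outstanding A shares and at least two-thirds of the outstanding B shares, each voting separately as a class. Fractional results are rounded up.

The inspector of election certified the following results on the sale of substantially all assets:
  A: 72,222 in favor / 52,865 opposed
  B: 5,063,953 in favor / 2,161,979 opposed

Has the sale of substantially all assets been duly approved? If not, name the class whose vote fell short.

Not approved — the B shares did not give the required vote.

A: a majority of 144435 is 72218; 72,218 required, 72,222 in favor — approved.
B: 2/3 of 7599675 = 5066450; 5,066,450 required, 5,063,953 in favor — not approved.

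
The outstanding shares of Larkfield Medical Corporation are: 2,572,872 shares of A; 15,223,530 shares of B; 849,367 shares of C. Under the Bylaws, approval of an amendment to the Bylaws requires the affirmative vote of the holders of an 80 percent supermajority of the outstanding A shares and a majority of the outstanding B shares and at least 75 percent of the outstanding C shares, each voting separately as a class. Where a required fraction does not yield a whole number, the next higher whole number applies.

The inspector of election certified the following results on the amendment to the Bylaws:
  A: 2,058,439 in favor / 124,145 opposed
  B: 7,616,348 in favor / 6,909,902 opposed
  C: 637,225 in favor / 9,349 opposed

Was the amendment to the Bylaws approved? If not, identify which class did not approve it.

Approved — every class gave the required vote.

A: 4/5 of 2572872 = 2058297.60, rounded up to 2058298; 2,058,298 required, 2,058,439 in favor — approved.
B: a majority of 15223530 is 7611766; 7,611,766 required, 7,616,348 in favor — approved.
C: 3/4 of 849367 = 637025.25, rounded up to 637026; 637,026 required, 637,225 in favor — approved.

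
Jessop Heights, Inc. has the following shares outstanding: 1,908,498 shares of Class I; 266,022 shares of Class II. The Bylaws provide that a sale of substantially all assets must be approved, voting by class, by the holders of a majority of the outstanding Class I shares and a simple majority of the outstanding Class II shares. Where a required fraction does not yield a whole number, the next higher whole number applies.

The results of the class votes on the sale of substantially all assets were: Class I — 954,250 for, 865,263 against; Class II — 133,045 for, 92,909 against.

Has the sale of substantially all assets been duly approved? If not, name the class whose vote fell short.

Approved — every class gave the required vote.

Class I: a majority of 1908498 is 954250; 954,250 required, 954,250 in favor — approved.
Class II: a majority of 266022 is 133012; 133,012 required, 133,045 in favor — approved.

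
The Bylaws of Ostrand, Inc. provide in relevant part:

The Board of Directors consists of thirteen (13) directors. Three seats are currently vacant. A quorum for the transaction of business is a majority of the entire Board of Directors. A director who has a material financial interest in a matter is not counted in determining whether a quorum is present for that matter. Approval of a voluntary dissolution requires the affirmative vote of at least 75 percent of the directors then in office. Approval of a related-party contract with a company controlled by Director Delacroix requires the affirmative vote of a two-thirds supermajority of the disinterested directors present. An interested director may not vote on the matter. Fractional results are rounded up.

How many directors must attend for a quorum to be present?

7

A majority of 13 is 7.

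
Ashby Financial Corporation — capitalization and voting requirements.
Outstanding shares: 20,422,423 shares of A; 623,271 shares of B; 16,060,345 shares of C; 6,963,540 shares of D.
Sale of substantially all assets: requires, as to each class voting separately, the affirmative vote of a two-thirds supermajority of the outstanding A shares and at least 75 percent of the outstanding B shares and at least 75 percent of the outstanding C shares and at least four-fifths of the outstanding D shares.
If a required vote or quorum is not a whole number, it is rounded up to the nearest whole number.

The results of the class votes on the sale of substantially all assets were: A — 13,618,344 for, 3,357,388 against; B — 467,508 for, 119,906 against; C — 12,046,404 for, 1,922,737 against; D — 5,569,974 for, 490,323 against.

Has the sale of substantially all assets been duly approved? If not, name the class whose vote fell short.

A: 2/3 of 20422423 = 13614948.67, rounded up to 13614949; 13,614,949 required, 13,618,344 in favor — approved.
B: 3/4 of 623271 = 467453.25, rounded up to 467454; 467,454 required, 467,508 in favor — approved.
C: 3/4 of 16060345 = 12045258.75, rounded up to 12045259; 12,045,259 required, 12,046,404 in favor — approved.
D: 4/5 of 6963540 = 5570832; 5,570,832 required, 5,569,974 in favor — not approved.

Not approved — the D shares did not give the required vote.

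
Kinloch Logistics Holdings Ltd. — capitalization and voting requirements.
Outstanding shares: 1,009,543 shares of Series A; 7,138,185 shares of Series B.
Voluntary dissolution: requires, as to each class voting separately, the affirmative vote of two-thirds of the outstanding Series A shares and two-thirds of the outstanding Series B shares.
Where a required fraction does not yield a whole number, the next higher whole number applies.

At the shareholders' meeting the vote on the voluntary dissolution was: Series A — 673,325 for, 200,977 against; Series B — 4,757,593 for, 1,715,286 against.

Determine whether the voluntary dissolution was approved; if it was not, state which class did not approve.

Not approved — the Series B shares did not give the required vote.

Series A: 2/3 of 1009543 = 673028.67, rounded up to 673029; 673,029 required, 673,325 in favor — approved.
Series B: 2/3 of 7138185 = 4758790; 4,758,790 required, 4,757,593 in favor — not approved.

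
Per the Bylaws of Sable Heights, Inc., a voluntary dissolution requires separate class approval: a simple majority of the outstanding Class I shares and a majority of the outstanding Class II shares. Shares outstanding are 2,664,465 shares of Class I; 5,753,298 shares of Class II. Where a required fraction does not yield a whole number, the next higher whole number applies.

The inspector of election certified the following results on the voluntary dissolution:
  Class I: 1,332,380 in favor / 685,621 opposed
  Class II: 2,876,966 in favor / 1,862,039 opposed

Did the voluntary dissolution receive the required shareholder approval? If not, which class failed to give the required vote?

Class I: a majority of 2664465 is 1332233; 1,332,233 required, 1,332,380 in favor — approved.
Class II: a majority of 5753298 is 2876650; 2,876,650 required, 2,876,966 in favor — approved.

Approved — every class gave the required vote.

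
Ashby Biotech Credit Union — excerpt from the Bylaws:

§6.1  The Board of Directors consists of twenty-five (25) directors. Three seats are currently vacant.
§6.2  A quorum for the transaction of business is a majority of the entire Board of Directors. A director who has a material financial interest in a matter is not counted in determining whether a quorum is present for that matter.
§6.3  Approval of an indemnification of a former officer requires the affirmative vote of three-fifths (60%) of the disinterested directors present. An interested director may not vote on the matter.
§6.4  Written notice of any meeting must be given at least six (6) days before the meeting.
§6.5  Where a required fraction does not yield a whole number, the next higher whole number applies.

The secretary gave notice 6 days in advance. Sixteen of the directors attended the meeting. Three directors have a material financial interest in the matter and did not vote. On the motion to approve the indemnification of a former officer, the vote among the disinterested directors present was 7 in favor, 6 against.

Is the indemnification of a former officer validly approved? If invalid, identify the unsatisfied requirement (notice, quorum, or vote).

Notice: 6 days given; 6 required (6 ≥ 6). Satisfied.
Quorum: 16 present, but the 3 interested directors do not count, leaving 13. Quorum is 13. Satisfied.
Vote: the indemnification of a former officer requires three-fifths of the disinterested directors present (16 − 3 = 13). 3/5 of 13 = 7.80, rounded up to 8, so 8 affirmative votes are needed; 7 voted in favor. Not satisfied.

Invalid — vote requirement not satisfied.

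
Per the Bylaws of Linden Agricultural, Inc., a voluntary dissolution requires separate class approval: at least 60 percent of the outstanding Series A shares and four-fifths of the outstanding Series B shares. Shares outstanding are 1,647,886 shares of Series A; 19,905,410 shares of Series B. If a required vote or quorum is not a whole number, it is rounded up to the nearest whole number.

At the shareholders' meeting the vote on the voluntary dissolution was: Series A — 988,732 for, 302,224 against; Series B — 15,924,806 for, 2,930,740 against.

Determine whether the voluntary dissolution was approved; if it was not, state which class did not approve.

Approved — every class gave the required vote.

Series A: 3/5 of 1647886 = 988731.60, rounded up to 988732; 988,732 required, 988,732 in favor — approved.
Series B: 4/5 of 19905410 = 15924328; 15,924,328 required, 15,924,806 in favor — approved.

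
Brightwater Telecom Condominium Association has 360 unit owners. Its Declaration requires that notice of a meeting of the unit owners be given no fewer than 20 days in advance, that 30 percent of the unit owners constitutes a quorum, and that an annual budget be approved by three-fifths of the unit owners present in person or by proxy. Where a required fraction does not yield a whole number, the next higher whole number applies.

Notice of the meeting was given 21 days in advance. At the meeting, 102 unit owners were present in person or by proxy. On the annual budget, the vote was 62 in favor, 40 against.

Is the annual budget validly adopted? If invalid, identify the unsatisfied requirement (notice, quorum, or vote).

Notice: 21 days given; 20 required. Satisfied.
Quorum: 30% of 360 = 108; 102 present. Not satisfied.
Vote: requires three-fifths of those present (102); 3/5 of 102 = 61.20, rounded up to 62, so 62 needed; 62 in favor. Satisfied.

Invalid — quorum requirement not satisfied.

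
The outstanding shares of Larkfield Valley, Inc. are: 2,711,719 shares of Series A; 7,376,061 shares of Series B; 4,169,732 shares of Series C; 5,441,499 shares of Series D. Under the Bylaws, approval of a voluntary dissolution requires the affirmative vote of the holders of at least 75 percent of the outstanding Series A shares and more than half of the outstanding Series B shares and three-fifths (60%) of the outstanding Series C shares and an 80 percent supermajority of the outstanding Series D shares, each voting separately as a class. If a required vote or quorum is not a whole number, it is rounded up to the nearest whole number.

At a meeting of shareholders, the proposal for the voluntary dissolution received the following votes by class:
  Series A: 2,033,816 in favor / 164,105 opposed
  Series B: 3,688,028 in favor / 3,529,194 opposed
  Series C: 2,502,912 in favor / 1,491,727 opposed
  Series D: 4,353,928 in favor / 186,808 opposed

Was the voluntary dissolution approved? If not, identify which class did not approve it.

Series A: 3/4 of 2711719 = 2033789.25, rounded up to 2033790; 2,033,790 required, 2,033,816 in favor — approved.
Series B: a majority of 7376061 is 3688031; 3,688,031 required, 3,688,028 in favor — not approved.
Series C: 3/5 of 4169732 = 2501839.20, rounded up to 2501840; 2,501,840 required, 2,502,912 in favor — approved.
Series D: 4/5 of 5441499 = 4353199.20, rounded up to 4353200; 4,353,200 required, 4,353,928 in favor — approved.

Not approved — the Series B shares did not give the required vote.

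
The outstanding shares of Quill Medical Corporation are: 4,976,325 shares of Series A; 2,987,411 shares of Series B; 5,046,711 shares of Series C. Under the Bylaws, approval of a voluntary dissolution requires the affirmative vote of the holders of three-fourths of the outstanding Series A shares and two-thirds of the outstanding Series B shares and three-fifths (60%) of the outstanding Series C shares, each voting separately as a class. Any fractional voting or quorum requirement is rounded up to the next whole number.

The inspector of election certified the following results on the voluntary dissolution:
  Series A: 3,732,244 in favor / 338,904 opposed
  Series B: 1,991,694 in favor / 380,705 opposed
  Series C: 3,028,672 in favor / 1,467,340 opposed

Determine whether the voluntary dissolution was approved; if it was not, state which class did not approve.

Approved — every class gave the required vote.

Series A: 3/4 of 4976325 = 3732243.75, rounded up to 3732244; 3,732,244 required, 3,732,244 in favor — approved.
Series B: 2/3 of 2987411 = 1991607.33, rounded up to 1991608; 1,991,608 required, 1,991,694 in favor — approved.
Series C: 3/5 of 5046711 = 3028026.60, rounded up to 3028027; 3,028,027 required, 3,028,672 in favor — approved.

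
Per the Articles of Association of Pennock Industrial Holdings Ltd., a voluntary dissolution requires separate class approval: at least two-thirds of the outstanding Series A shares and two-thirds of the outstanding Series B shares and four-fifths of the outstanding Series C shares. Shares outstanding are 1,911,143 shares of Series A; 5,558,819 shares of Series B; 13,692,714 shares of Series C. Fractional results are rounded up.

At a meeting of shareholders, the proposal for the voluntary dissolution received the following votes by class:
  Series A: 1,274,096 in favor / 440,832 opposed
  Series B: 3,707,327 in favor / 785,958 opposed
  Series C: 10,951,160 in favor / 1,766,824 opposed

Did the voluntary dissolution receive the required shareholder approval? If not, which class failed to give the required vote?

Series A: 2/3 of 1911143 = 1274095.33, rounded up to 1274096; 1,274,096 required, 1,274,096 in favor — approved.
Series B: 2/3 of 5558819 = 3705879.33, rounded up to 3705880; 3,705,880 required, 3,707,327 in favor — approved.
Series C: 4/5 of 13692714 = 10954171.20, rounded up to 10954172; 10,954,172 required, 10,951,160 in favor — not approved.

Not approved — the Series C shares did not give the required vote.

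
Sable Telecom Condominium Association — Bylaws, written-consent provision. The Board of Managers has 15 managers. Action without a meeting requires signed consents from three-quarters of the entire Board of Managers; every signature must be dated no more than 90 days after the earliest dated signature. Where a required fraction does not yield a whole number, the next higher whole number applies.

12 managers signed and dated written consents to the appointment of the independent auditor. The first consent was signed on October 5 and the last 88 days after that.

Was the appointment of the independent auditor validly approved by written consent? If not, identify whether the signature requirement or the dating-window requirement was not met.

Effective — both the signature and dating-window requirements are satisfied.

Signatures required: three-quarters of 15 — 3/4 of 15 = 11.25, rounded up to 12, so 12 needed; 12 signed. Sufficient.
Dating window: the latest signature is 88 days after the earliest; the limit is 90 days. Within the window.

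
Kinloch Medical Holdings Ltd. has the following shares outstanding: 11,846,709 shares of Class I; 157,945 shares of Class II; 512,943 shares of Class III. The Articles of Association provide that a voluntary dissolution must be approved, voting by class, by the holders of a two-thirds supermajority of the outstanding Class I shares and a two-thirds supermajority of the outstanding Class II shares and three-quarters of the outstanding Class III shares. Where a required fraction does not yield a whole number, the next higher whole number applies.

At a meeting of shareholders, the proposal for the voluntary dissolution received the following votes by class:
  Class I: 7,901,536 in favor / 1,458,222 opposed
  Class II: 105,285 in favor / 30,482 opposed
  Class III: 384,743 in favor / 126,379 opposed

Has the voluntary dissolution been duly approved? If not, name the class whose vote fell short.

Class I: 2/3 of 11846709 = 7897806; 7,897,806 required, 7,901,536 in favor — approved.
Class II: 2/3 of 157945 = 105296.67, rounded up to 105297; 105,297 required, 105,285 in favor — not approved.
Class III: 3/4 of 512943 = 384707.25, rounded up to 384708; 384,708 required, 384,743 in favor — approved.

Not approved — the Class II shares did not give the required vote.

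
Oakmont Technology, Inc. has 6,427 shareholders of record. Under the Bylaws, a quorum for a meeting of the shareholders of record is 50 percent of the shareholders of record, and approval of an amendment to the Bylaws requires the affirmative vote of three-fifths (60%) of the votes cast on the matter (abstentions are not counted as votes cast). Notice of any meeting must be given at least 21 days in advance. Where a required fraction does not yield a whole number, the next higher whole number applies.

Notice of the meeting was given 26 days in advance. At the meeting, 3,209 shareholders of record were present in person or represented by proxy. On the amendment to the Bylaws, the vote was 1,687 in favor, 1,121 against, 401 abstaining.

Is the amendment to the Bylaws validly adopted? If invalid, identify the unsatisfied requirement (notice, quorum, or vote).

Notice: 26 days given; 21 required. Satisfied.
Quorum: 50% of 6,427 = 3,213.50, rounded up to 3,214; 3,209 present. Not satisfied.
Vote: requires three-fifths of the votes cast (3,209 − 401 abstaining = 2,808); 3/5 of 2808 = 1684.80, rounded up to 1685, so 1,685 needed; 1,687 in favor. Satisfied.

Invalid — quorum requirement not satisfied.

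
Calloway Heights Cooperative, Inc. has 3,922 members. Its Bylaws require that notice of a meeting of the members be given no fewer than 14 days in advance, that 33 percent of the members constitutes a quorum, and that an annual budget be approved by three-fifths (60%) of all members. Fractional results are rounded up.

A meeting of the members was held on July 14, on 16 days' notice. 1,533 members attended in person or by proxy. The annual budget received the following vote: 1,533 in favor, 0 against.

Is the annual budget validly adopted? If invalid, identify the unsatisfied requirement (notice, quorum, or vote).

Notice: 16 days given; 14 required. Satisfied.
Quorum: 33% of 3,922 = 1,294.26, rounded up to 1,295; 1,533 present. Satisfied.
Vote: requires three-fifths of all members (3,922); 3/5 of 3922 = 2353.20, rounded up to 2354, so 2,354 needed; 1,533 in favor. Not satisfied.

Invalid — vote requirement not satisfied.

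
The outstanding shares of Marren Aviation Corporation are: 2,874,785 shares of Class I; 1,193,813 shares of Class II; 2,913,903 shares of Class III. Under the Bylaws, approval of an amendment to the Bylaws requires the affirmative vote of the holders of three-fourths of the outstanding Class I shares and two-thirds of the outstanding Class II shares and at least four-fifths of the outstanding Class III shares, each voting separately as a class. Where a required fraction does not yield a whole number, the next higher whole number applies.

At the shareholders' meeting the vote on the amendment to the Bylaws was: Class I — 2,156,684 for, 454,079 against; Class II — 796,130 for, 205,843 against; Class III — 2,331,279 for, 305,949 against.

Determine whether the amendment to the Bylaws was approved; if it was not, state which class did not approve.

Class I: 3/4 of 2874785 = 2156088.75, rounded up to 2156089; 2,156,089 required, 2,156,684 in favor — approved.
Class II: 2/3 of 1193813 = 795875.33, rounded up to 795876; 795,876 required, 796,130 in favor — approved.
Class III: 4/5 of 2913903 = 2331122.40, rounded up to 2331123; 2,331,123 required, 2,331,279 in favor — approved.

Approved — every class gave the required vote.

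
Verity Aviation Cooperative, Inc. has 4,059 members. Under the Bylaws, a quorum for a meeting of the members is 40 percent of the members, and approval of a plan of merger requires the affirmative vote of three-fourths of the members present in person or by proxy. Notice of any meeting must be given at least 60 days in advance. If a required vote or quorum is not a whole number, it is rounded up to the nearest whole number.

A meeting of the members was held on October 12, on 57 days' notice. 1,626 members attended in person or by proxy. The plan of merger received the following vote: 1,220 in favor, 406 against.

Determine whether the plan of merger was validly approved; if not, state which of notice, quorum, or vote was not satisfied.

Invalid — notice requirement not satisfied.

Notice: 57 days given; 60 required. Not satisfied.
Quorum: 40% of 4,059 = 1,623.60, rounded up to 1,624; 1,626 present. Satisfied.
Vote: requires three-fourths of those present (1,626); 3/4 of 1626 = 1219.50, rounded up to 1220, so 1,220 needed; 1,220 in favor. Satisfied.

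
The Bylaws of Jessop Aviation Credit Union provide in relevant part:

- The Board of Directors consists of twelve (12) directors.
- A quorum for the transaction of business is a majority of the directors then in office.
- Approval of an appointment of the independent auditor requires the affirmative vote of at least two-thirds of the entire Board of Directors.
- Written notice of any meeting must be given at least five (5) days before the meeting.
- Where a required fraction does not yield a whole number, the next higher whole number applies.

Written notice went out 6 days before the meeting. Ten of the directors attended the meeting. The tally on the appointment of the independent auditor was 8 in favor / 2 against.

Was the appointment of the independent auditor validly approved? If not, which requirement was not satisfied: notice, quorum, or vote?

Valid — all requirements satisfied.

Notice: 6 days given; 5 required (6 ≥ 5). Satisfied.
Quorum: 10 present; quorum is 7. Satisfied.
Vote: the appointment of the independent auditor requires two-thirds of the entire Board of Directors (12). 2/3 of 12 = 8, so 8 affirmative votes are needed; 8 voted in favor. Satisfied.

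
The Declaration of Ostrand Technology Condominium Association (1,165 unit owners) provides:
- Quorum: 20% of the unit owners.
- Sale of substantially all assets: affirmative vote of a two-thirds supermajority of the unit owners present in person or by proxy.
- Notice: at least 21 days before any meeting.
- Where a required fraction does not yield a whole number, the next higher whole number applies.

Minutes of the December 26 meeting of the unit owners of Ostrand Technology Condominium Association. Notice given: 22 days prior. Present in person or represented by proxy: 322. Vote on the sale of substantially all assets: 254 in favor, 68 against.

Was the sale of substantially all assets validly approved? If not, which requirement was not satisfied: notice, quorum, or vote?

Valid — all requirements satisfied.

Notice: 22 days given; 21 required. Satisfied.
Quorum: 20% of 1,165 = 233; 322 present. Satisfied.
Vote: requires two-thirds of those present (322); 2/3 of 322 = 214.67, rounded up to 215, so 215 needed; 254 in favor. Satisfied.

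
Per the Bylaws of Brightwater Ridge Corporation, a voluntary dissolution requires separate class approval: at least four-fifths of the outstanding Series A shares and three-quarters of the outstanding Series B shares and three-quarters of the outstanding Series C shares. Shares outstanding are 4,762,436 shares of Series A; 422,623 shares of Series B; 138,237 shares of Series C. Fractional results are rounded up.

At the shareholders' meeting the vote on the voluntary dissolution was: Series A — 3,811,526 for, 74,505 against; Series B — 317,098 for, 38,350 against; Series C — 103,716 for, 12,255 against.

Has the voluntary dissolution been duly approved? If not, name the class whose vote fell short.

Series A: 4/5 of 4762436 = 3809948.80, rounded up to 3809949; 3,809,949 required, 3,811,526 in favor — approved.
Series B: 3/4 of 422623 = 316967.25, rounded up to 316968; 316,968 required, 317,098 in favor — approved.
Series C: 3/4 of 138237 = 103677.75, rounded up to 103678; 103,678 required, 103,716 in favor — approved.

Approved — every class gave the required vote.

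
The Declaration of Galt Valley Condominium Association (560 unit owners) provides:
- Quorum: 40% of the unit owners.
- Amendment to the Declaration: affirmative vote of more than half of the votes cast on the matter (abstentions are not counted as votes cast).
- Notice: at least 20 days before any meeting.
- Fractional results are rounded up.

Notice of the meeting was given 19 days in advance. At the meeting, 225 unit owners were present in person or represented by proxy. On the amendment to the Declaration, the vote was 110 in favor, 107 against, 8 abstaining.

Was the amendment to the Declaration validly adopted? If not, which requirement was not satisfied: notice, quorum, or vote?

Notice: 19 days given; 20 required. Not satisfied.
Quorum: 40% of 560 = 224; 225 present. Satisfied.
Vote: requires a majority of the votes cast (225 − 8 abstaining = 217); a majority of 217 is 109, so 109 needed; 110 in favor. Satisfied.

Invalid — notice requirement not satisfied.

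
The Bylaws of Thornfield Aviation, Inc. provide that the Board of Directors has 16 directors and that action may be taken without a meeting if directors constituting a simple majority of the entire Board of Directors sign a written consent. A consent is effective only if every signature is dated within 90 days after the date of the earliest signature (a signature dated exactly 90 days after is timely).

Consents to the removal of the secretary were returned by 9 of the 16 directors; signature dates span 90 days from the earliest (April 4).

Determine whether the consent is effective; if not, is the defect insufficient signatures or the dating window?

Signatures required: a simple majority of 16 — a majority of 16 is 9, so 9 needed; 9 signed. Sufficient.
Dating window: the latest signature is 90 days after the earliest; the limit is 90 days. Within the window.

Effective — both the signature and dating-window requirements are satisfied.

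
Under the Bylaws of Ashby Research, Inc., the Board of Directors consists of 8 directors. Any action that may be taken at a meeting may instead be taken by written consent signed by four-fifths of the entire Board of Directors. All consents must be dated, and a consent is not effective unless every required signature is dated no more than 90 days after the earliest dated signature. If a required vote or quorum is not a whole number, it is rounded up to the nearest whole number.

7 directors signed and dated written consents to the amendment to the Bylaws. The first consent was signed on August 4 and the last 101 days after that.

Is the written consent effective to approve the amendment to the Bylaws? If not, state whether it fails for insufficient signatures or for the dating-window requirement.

Not effective — dating-window requirement not satisfied.

Signatures required: four-fifths of 8 — 4/5 of 8 = 6.40, rounded up to 7, so 7 needed; 7 signed. Sufficient.
Dating window: the latest signature is 101 days after the earliest; the limit is 90 days. Outside the window.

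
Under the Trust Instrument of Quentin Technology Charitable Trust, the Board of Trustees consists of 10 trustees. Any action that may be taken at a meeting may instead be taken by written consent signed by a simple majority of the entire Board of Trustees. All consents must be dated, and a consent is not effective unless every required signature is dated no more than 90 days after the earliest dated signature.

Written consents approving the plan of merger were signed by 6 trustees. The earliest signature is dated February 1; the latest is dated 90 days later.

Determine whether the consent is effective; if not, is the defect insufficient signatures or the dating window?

Signatures required: a simple majority of 10 — a majority of 10 is 6, so 6 needed; 6 signed. Sufficient.
Dating window: the latest signature is 90 days after the earliest; the limit is 90 days. Within the window.

Effective — both the signature and dating-window requirements are satisfied.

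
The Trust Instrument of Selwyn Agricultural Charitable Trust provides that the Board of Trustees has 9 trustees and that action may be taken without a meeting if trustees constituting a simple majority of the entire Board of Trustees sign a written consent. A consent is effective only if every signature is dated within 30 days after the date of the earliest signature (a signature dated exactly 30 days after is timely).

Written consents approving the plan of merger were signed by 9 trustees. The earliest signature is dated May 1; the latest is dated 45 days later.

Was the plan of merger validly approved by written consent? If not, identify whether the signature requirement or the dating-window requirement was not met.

Not effective — dating-window requirement not satisfied.

Signatures required: a simple majority of 9 — a majority of 9 is 5, so 5 needed; 9 signed. Sufficient.
Dating window: the latest signature is 45 days after the earliest; the limit is 30 days. Outside the window.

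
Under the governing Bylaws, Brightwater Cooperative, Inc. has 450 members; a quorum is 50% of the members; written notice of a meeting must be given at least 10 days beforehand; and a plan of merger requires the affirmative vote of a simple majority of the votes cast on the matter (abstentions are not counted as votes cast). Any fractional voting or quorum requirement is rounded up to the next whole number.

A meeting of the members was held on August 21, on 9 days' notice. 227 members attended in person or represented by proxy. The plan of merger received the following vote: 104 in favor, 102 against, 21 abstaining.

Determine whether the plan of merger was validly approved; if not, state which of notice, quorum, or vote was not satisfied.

Notice: 9 days given; 10 required. Not satisfied.
Quorum: 50% of 450 = 225; 227 present. Satisfied.
Vote: requires a majority of the votes cast (227 − 21 abstaining = 206); a majority of 206 is 104, so 104 needed; 104 in favor. Satisfied.

Invalid — notice requirement not satisfied.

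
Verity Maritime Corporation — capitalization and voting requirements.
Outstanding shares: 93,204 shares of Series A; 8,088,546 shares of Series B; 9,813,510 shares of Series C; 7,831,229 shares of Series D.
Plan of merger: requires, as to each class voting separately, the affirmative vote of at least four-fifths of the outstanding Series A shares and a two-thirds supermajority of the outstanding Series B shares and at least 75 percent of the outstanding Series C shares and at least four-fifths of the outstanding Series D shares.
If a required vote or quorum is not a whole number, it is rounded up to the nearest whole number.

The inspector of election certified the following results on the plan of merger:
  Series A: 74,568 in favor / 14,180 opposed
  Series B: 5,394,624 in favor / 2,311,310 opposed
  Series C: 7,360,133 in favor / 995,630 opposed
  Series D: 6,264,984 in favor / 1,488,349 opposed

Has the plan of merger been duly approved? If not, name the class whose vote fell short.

Approved — every class gave the required vote.

Series A: 4/5 of 93204 = 74563.20, rounded up to 74564; 74,564 required, 74,568 in favor — approved.
Series B: 2/3 of 8088546 = 5392364; 5,392,364 required, 5,394,624 in favor — approved.
Series C: 3/4 of 9813510 = 7360132.50, rounded up to 7360133; 7,360,133 required, 7,360,133 in favor — approved.
Series D: 4/5 of 7831229 = 6264983.20, rounded up to 6264984; 6,264,984 required, 6,264,984 in favor — approved.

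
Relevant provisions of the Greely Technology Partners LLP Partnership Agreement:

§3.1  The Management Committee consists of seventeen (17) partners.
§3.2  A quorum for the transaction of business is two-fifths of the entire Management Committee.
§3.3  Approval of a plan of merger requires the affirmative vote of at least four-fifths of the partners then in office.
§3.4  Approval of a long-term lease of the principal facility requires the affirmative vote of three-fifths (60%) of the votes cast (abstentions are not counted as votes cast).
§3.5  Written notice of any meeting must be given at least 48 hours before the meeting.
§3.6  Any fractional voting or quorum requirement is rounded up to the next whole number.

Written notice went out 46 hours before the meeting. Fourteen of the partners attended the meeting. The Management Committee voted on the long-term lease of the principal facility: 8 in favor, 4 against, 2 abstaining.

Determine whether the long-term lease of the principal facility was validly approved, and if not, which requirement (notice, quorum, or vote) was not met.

Notice: 46 hours given; 48 required (46 < 48). Not satisfied.
Quorum: 14 present; quorum is 7. Satisfied.
Vote: the long-term lease of the principal facility requires three-fifths of the votes cast (14 present − 2 abstaining = 12). 3/5 of 12 = 7.20, rounded up to 8, so 8 affirmative votes are needed; 8 voted in favor. Satisfied.

Invalid — notice requirement not satisfied.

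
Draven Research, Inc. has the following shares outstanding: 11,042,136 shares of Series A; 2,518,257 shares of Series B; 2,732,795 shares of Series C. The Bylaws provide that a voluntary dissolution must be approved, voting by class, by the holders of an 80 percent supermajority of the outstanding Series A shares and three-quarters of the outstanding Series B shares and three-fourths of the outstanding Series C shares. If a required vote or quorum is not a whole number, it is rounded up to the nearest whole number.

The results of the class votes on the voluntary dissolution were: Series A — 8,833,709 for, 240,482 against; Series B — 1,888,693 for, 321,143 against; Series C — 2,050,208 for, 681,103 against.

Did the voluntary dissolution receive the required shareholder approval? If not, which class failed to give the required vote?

Approved — every class gave the required vote.

Series A: 4/5 of 11042136 = 8833708.80, rounded up to 8833709; 8,833,709 required, 8,833,709 in favor — approved.
Series B: 3/4 of 2518257 = 1888692.75, rounded up to 1888693; 1,888,693 required, 1,888,693 in favor — approved.
Series C: 3/4 of 2732795 = 2049596.25, rounded up to 2049597; 2,049,597 required, 2,050,208 in favor — approved.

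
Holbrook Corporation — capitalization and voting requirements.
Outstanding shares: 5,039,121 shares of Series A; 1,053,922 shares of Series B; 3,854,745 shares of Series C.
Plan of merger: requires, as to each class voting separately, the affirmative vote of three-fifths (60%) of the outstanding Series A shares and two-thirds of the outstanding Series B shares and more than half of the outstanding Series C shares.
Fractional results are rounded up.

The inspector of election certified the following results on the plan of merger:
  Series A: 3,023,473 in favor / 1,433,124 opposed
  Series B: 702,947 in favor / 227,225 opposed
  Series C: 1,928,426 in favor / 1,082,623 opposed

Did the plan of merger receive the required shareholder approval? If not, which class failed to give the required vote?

Approved — every class gave the required vote.

Series A: 3/5 of 5039121 = 3023472.60, rounded up to 3023473; 3,023,473 required, 3,023,473 in favor — approved.
Series B: 2/3 of 1053922 = 702614.67, rounded up to 702615; 702,615 required, 702,947 in favor — approved.
Series C: a majority of 3854745 is 1927373; 1,927,373 required, 1,928,426 in favor — approved.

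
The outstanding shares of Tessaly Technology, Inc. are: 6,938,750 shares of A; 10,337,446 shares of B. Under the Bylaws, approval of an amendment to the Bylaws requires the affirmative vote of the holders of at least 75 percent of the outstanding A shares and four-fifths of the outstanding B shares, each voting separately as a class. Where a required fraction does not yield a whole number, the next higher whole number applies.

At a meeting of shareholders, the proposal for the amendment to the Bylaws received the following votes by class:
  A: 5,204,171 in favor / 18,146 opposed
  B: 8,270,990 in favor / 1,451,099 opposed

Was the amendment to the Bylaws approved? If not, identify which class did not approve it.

Approved — every class gave the required vote.

A: 3/4 of 6938750 = 5204062.50, rounded up to 5204063; 5,204,063 required, 5,204,171 in favor — approved.
B: 4/5 of 10337446 = 8269956.80, rounded up to 8269957; 8,269,957 required, 8,270,990 in favor — approved.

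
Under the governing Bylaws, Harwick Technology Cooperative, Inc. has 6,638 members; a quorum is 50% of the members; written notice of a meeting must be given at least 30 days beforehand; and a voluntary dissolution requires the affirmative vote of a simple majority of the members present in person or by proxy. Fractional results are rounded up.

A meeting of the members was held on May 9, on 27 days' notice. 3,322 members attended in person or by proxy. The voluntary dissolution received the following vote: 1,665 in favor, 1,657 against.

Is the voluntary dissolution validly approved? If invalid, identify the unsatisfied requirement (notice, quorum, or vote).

Notice: 27 days given; 30 required. Not satisfied.
Quorum: 50% of 6,638 = 3,319; 3,322 present. Satisfied.
Vote: requires a majority of those present (3,322); a majority of 3322 is 1662, so 1,662 needed; 1,665 in favor. Satisfied.

Invalid — notice requirement not satisfied.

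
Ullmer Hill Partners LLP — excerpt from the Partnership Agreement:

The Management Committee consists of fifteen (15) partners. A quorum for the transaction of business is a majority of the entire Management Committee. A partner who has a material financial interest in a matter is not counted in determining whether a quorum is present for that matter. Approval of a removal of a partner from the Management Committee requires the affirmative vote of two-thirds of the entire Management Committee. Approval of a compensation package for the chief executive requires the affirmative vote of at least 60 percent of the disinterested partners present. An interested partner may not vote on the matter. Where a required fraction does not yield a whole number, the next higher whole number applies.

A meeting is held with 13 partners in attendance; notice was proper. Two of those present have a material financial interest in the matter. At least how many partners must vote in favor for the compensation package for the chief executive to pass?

The compensation package for the chief executive requires three-fifths of the disinterested partners present (13 − 2 = 11).
3/5 of 11 = 6.60, rounded up to 7.

7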